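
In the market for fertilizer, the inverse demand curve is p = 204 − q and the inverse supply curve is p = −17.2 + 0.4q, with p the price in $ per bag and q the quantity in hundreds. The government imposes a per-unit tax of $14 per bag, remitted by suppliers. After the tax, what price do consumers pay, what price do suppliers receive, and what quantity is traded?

Consumers pay $56; suppliers receive $42; quantity = 148.

Inverting to q(p) form: qd = 204 − p; qs = 2.5p + 43.
Without the tax, 204 − p = 2.5p + 43 gives 3.5p = 161, so p* = $46 and q* = 158.
With the tax collected from suppliers, supply shifts: qs = 2.5(p − 14) + 43.
Solving gives q = 148 with consumers paying $56 and suppliers receiving $42 (the $14 wedge).
The less price-elastic side of the market bears the larger share of a per-unit tax.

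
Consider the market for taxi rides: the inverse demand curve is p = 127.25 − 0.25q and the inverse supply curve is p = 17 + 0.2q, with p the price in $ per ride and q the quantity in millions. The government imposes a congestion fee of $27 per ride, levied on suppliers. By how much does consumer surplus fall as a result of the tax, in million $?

Consumer surplus falls by $3225 million.

Rewrite in direct form: qd = 509 − 4p and qs = 5p − 85.
Before the tax: set 509 − 4p = 5p − 85 → p* = $66, q* = 245.
With the tax collected from suppliers, supply shifts: qs = 5(p − 27) − 85.
Solving gives q = 185 with consumers paying $81 and suppliers receiving $54 (the $27 wedge).
ΔCS is the trapezoid between Q = 185 and Q = 245 of height $15: ½ · (245 + 185) · 15 = $3225.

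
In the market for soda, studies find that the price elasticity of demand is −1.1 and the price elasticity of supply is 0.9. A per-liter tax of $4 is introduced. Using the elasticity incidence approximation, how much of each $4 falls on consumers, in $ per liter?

Incidence ratio: consumers' share ≈ εs / (εs + |εd|) = 0.9 / (0.9 + 1.1) = 0.45.
So consumers bear ≈ 0.45 × $4 = $1.8; suppliers bear $2.2.

Consumers bear ≈ $1.8 per liter.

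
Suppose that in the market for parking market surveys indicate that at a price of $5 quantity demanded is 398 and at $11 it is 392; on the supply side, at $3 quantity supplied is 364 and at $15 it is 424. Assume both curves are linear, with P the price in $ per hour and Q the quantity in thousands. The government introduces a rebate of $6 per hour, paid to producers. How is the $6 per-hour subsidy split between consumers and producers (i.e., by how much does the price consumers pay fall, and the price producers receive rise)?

Demand slope: (392 − 398)/(11 − 5) = -1, so Qd = 403 − P.
Supply slope: (424 − 364)/(15 − 3) = 5, so Qs = 5P + 349.
Before the subsidy: set 403 − P = 5P + 349 → P* = $9, Q* = 394.
With a per-unit subsidy paid to producers, each receives P + 6 per unit sold, so supply becomes Qs = 5(P + 6) + 349.
Solving gives Q = 399 with consumers paying $4 and producers receiving $10 (the $6 wedge).
Gain to consumers: $5; to producers: $1. (They sum to $6.)

Consumers gain $5 per hour; producers gain $1 per hour.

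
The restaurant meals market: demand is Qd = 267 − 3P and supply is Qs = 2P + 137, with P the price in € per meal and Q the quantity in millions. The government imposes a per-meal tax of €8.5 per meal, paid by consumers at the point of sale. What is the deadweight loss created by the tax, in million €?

Deadweight loss = €43.35 million.

Before the tax: set 267 − 3P = 2P + 137 → P* = €26, Q* = 189.
With the tax collected from consumers, demand (in seller-price terms) shifts: Qd = 267 − 3(P + 8.5).
Solving gives Q = 178.8 with consumers paying €29.4 and suppliers receiving €20.9 (the €8.5 wedge).
Quantity falls by |ΔQ| = |189 − 178.8| = 10.2.
DWL = ½ · t · |ΔQ| = ½ · 8.5 · 10.2 = €43.35.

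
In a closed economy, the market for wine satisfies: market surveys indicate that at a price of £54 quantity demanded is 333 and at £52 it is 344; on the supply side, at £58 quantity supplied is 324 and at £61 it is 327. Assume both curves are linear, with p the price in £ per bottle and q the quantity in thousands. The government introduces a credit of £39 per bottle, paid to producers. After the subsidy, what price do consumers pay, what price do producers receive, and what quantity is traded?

Consumers pay £50; producers receive £89; quantity = 355.

Demand slope: (344 − 333)/(52 − 54) = -5.5, so qd = 630 − 5.5p.
Supply slope: (327 − 324)/(61 − 58) = 1, so qs = p + 266.
Before the subsidy: set 630 − 5.5p = p + 266 → p* = £56, q* = 322.
With a per-unit subsidy paid to producers, each receives p + 39 per unit sold, so supply becomes qs = (p + 39) + 266.
Solving gives q = 355 with consumers paying £50 and producers receiving £89 (the £39 wedge).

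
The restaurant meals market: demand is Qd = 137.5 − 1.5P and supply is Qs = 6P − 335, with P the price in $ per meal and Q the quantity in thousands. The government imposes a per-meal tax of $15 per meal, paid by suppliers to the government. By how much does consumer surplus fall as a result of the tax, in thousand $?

Without the tax, 137.5 − 1.5P = 6P − 335 gives 7.5P = 472.5, so P* = $63 and Q* = 43.
With the tax collected from suppliers, supply shifts: Qs = 6(P − 15) − 335.
New equilibrium: buyers pay $75, suppliers receive $60, Q = 25. (Wedge: Pb − Ps = 15.)
ΔCS is the trapezoid between Q = 25 and Q = 43 of height $12: ½ · (43 + 25) · 12 = $408.

Consumer surplus falls by $408 thousand.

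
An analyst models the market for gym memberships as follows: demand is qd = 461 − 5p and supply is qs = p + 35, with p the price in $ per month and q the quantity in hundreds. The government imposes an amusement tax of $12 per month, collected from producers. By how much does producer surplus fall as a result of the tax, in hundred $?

Producer surplus falls by $1010 hundred.

Before the tax: set 461 − 5p = p + 35 → p* = $71, q* = 106.
With the tax collected from producers, supply shifts: qs = (p − 12) + 35.
Solving gives q = 96 with consumers paying $73 and producers receiving $61 (the $12 wedge).
ΔPS is the trapezoid between Q = 96 and Q = 106 of height $10: ½ · (106 + 96) · 10 = $1010.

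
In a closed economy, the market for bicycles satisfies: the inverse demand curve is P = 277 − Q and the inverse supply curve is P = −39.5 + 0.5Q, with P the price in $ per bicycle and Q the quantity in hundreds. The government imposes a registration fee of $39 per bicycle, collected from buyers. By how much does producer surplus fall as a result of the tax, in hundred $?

Rewrite in direct form: Qd = 277 − P and Qs = 2P + 79.
Without the tax, 277 − P = 2P + 79 gives 3P = 198, so P* = $66 and Q* = 211.
With the tax collected from buyers, demand (in seller-price terms) shifts: Qd = 277 − (P + 39).
Solving gives Q = 185 with buyers paying $92 and producers receiving $53 (the $39 wedge).
ΔPS is the trapezoid between Q = 185 and Q = 211 of height $13: ½ · (211 + 185) · 13 = $2574.

Producer surplus falls by $2574 hundred.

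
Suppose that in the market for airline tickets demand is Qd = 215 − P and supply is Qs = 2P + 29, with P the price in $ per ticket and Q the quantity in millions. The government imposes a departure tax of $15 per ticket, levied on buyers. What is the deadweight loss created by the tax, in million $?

Deadweight loss = $75 million.

Without the tax, 215 − P = 2P + 29 gives 3P = 186, so P* = $62 and Q* = 153.
With the tax collected from buyers, demand (in seller-price terms) shifts: Qd = 215 − (P + 15).
New equilibrium: buyers pay $72, suppliers receive $57, Q = 143. (Wedge: Pb − Ps = 15.)
Quantity falls by |ΔQ| = |153 − 143| = 10.
DWL = ½ · t · |ΔQ| = ½ · 15 · 10 = $75.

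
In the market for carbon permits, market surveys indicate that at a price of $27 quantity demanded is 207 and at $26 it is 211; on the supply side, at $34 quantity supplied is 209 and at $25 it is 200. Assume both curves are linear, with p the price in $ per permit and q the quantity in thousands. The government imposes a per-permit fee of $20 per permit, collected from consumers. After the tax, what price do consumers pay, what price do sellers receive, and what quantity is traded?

Consumers pay $32; sellers receive $12; quantity = 187.

Demand slope: (211 − 207)/(26 − 27) = -4, so qd = 315 − 4p.
Supply slope: (200 − 209)/(25 − 34) = 1, so qs = p + 175.
Before the tax: set 315 − 4p = p + 175 → p* = $28, q* = 203.
With the tax collected from consumers, demand (in seller-price terms) shifts: qd = 315 − 4(p + 20).
Solving gives q = 187 with consumers paying $32 and sellers receiving $12 (the $20 wedge).
The less price-elastic side of the market bears the larger share of a per-unit tax.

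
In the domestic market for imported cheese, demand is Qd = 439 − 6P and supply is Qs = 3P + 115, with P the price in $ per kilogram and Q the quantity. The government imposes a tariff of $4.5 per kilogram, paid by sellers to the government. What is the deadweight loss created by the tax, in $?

Without the tax, 439 − 6P = 3P + 115 gives 9P = 324, so P* = $36 and Q* = 223.
With the tax collected from sellers, supply shifts: Qs = 3(P − 4.5) + 115.
New equilibrium: consumers pay $37.5, sellers receive $33, Q = 214. (Wedge: Pb − Ps = 4.5.)
Quantity falls by |ΔQ| = |223 − 214| = 9.
DWL = ½ · t · |ΔQ| = ½ · 4.5 · 9 = $20.25.

Deadweight loss = $20.25.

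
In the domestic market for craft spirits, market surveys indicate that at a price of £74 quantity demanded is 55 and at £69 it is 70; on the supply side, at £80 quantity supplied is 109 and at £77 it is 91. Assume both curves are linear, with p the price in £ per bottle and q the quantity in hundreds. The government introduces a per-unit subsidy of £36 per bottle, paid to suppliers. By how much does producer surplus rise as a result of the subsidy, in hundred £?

Producer surplus rises by £1164 hundred.

Demand slope: (70 − 55)/(69 − 74) = -3, so qd = 277 − 3p.
Supply slope: (91 − 109)/(77 − 80) = 6, so qs = 6p − 371.
Before the subsidy: set 277 − 3p = 6p − 371 → p* = £72, q* = 61.
With a per-unit subsidy paid to suppliers, each receives p + 36 per unit sold, so supply becomes qs = 6(p + 36) − 371.
New equilibrium: consumers pay £48, suppliers receive £84, q = 133. (Wedge: pb − ps = −36.)
ΔPS is the trapezoid between Q = 133 and Q = 61 of height £12: ½ · (61 + 133) · 12 = £1164.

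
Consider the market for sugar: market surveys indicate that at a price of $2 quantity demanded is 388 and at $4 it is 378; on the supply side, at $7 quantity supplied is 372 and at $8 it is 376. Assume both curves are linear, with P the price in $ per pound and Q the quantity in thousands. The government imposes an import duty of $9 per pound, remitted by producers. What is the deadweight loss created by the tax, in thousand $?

Demand slope: (378 − 388)/(4 − 2) = -5, so Qd = 398 − 5P.
Supply slope: (376 − 372)/(8 − 7) = 4, so Qs = 4P + 344.
Without the tax, 398 − 5P = 4P + 344 gives 9P = 54, so P* = $6 and Q* = 368.
With the tax collected from producers, supply shifts: Qs = 4(P − 9) + 344.
New equilibrium: buyers pay $10, producers receive $1, Q = 348. (Wedge: Pb − Ps = 9.)
Quantity falls by |ΔQ| = |368 − 348| = 20.
DWL = ½ · t · |ΔQ| = ½ · 9 · 20 = $90.

Deadweight loss = $90 thousand.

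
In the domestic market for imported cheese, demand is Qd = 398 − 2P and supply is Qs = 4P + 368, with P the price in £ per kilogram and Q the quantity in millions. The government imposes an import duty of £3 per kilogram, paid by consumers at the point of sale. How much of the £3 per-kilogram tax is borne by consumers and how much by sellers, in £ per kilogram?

Without the tax, 398 − 2P = 4P + 368 gives 6P = 30, so P* = £5 and Q* = 388.
With the tax collected from consumers, demand (in seller-price terms) shifts: Qd = 398 − 2(P + 3).
Solving gives Q = 384 with consumers paying £7 and sellers receiving £4 (the £3 wedge).
Burden on consumers: £2; on sellers: £1. (They sum to £3.)

Consumers bear £2 per kilogram; sellers bear £1 per kilogram.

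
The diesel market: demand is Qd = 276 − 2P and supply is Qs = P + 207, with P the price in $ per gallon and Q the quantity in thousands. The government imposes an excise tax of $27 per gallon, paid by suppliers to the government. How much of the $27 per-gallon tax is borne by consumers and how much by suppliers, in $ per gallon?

Consumers bear $9 per gallon; suppliers bear $18 per gallon.

Without the tax, 276 − 2P = P + 207 gives 3P = 69, so P* = $23 and Q* = 230.
With the tax collected from suppliers, supply shifts: Qs = (P − 27) + 207.
Solving gives Q = 212 with consumers paying $32 and suppliers receiving $5 (the $27 wedge).
Burden on consumers: $9; on suppliers: $18. (They sum to $27.)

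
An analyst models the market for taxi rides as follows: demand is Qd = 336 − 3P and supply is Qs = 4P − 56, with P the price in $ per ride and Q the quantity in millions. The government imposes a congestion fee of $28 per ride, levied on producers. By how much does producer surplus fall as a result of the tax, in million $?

Producer surplus falls by $1728 million.

Without the tax, 336 − 3P = 4P − 56 gives 7P = 392, so P* = $56 and Q* = 168.
With the tax collected from producers, supply shifts: Qs = 4(P − 28) − 56.
New equilibrium: consumers pay $72, producers receive $44, Q = 120. (Wedge: Pb − Ps = 28.)
ΔPS is the trapezoid between Q = 120 and Q = 168 of height $12: ½ · (168 + 120) · 12 = $1728.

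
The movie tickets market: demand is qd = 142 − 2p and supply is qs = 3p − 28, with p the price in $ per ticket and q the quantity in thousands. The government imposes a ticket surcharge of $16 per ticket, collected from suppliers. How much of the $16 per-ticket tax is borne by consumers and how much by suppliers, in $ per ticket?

Consumers bear $9.6 per ticket; suppliers bear $6.4 per ticket.

Before the tax: set 142 − 2p = 3p − 28 → p* = $34, q* = 74.
With the tax collected from suppliers, supply shifts: qs = 3(p − 16) − 28.
New equilibrium: consumers pay $43.6, suppliers receive $27.6, q = 54.8. (Wedge: pb − ps = 16.)
Burden on consumers: $9.6; on suppliers: $6.4. (They sum to $16.)
The less price-elastic side of the market bears the larger share of a per-unit tax.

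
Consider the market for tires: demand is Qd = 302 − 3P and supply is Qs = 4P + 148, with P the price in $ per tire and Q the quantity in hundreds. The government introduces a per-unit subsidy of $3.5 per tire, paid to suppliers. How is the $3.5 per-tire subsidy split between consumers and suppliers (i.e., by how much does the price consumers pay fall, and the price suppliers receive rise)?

Before the subsidy: set 302 − 3P = 4P + 148 → P* = $22, Q* = 236.
With a per-unit subsidy paid to suppliers, each receives P + 3.5 per unit sold, so supply becomes Qs = 4(P + 3.5) + 148.
Solving gives Q = 242 with consumers paying $20 and suppliers receiving $23.5 (the $3.5 wedge).
Gain to consumers: $2; to suppliers: $1.5. (They sum to $3.5.)

Consumers gain $2 per tire; suppliers gain $1.5 per tire.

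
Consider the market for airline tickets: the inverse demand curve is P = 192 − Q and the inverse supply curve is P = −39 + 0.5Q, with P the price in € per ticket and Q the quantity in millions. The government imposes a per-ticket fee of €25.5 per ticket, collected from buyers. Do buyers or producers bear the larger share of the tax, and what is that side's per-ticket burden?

Buyers bear the larger share: €17 per ticket.

Inverting to Q(P) form: Qd = 192 − P; Qs = 2P + 78.
Without the tax, 192 − P = 2P + 78 gives 3P = 114, so P* = €38 and Q* = 154.
With the tax collected from buyers, demand (in seller-price terms) shifts: Qd = 192 − (P + 25.5).
Solving gives Q = 137 with buyers paying €55 and producers receiving €29.5 (the €25.5 wedge).
Per-ticket burden: buyers €17, producers €8.5.
Buyers take the larger share because demand is less price-elastic here (demand slope 1 vs supply slope 2).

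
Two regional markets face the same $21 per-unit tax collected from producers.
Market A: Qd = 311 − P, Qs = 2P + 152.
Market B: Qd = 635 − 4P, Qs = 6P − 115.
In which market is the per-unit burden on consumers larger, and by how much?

Market A: pre-tax P* = $53, Q* = 258; post-tax Q = 244; per-unit burden on consumers = $14.
Market B: pre-tax P* = $75, Q* = 335; post-tax Q = 284.6; per-unit burden on consumers = $12.6.
Difference: $14 vs $12.6 → market A is larger by $1.4.

Market A, by $1.4.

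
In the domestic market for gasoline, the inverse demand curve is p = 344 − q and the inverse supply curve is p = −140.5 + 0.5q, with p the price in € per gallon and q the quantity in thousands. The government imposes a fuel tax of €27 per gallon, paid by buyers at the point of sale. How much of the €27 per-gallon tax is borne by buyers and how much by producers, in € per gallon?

Buyers bear €18 per gallon; producers bear €9 per gallon.

Rewrite in direct form: qd = 344 − p and qs = 2p + 281.
Without the tax, 344 − p = 2p + 281 gives 3p = 63, so p* = €21 and q* = 323.
With the tax collected from buyers, demand (in seller-price terms) shifts: qd = 344 − (p + 27).
Solving gives q = 305 with buyers paying €39 and producers receiving €12 (the €27 wedge).
Burden on buyers: €18; on producers: €9. (They sum to €27.)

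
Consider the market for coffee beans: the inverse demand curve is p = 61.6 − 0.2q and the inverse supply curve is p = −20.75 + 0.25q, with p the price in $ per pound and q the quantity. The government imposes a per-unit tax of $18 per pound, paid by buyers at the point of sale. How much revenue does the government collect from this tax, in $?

Inverting to q(p) form: qd = 308 − 5p; qs = 4p + 83.
Before the tax: set 308 − 5p = 4p + 83 → p* = $25, q* = 183.
With the tax collected from buyers, demand (in seller-price terms) shifts: qd = 308 − 5(p + 18).
New equilibrium: buyers pay $33, producers receive $15, q = 143. (Wedge: pb − ps = 18.)
Revenue = t · Q = 18 · 143 = $2574.

Tax revenue = $2574.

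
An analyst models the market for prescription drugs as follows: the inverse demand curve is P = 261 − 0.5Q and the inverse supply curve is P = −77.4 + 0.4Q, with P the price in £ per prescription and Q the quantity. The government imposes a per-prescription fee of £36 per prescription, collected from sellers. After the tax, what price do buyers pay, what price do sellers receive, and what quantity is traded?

Buyers pay £93; sellers receive £57; quantity = 336.

Rewrite in direct form: Qd = 522 − 2P and Qs = 2.5P + 193.5.
Without the tax, 522 − 2P = 2.5P + 193.5 gives 4.5P = 328.5, so P* = £73 and Q* = 376.
With the tax collected from sellers, supply shifts: Qs = 2.5(P − 36) + 193.5.
Solving gives Q = 336 with buyers paying £93 and sellers receiving £57 (the £36 wedge).
The less price-elastic side of the market bears the larger share of a per-unit tax.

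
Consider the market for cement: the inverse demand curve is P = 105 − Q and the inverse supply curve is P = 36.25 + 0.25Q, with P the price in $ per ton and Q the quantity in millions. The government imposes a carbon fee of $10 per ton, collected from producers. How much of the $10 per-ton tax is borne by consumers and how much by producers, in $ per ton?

Consumers bear $8 per ton; producers bear $2 per ton.

Rewrite in direct form: Qd = 105 − P and Qs = 4P − 145.
Before the tax: set 105 − P = 4P − 145 → P* = $50, Q* = 55.
With the tax collected from producers, supply shifts: Qs = 4(P − 10) − 145.
Solving gives Q = 47 with consumers paying $58 and producers receiving $48 (the $10 wedge).
Burden on consumers: $8; on producers: $2. (They sum to $10.)
The less price-elastic side of the market bears the larger share of a per-unit tax.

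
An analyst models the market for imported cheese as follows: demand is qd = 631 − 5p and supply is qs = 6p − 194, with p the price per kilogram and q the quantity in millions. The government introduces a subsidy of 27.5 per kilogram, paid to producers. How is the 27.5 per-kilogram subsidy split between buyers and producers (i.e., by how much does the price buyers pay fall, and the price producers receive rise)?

Without the subsidy, 631 − 5p = 6p − 194 gives 11p = 825, so p* = 75 and q* = 256.
With a per-unit subsidy paid to producers, each receives p + 27.5 per unit sold, so supply becomes qs = 6(p + 27.5) − 194.
Solving gives q = 331 with buyers paying 60 and producers receiving 87.5 (the 27.5 wedge).
Gain to buyers: 15; to producers: 12.5. (They sum to 27.5.)

Buyers gain 15 per kilogram; producers gain 12.5 per kilogram.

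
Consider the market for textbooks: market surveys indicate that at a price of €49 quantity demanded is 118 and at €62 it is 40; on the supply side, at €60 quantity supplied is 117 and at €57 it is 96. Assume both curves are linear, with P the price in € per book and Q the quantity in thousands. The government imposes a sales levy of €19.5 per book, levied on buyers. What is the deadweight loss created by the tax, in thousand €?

Demand slope: (40 − 118)/(62 − 49) = -6, so Qd = 412 − 6P.
Supply slope: (96 − 117)/(57 − 60) = 7, so Qs = 7P − 303.
Before the tax: set 412 − 6P = 7P − 303 → P* = €55, Q* = 82.
With the tax collected from buyers, demand (in seller-price terms) shifts: Qd = 412 − 6(P + 19.5).
Solving gives Q = 19 with buyers paying €65.5 and producers receiving €46 (the €19.5 wedge).
Quantity falls by |ΔQ| = |82 − 19| = 63.
DWL = ½ · t · |ΔQ| = ½ · 19.5 · 63 = €614.25.

Deadweight loss = €614.25 thousand.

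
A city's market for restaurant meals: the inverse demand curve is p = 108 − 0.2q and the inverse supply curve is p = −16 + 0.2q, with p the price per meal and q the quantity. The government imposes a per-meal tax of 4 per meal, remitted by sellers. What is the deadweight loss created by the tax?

Deadweight loss = 20.

Rewrite in direct form: qd = 540 − 5p and qs = 5p + 80.
Without the tax, 540 − 5p = 5p + 80 gives 10p = 460, so p* = 46 and q* = 310.
With the tax collected from sellers, supply shifts: qs = 5(p − 4) + 80.
New equilibrium: buyers pay 48, sellers receive 44, q = 300. (Wedge: pb − ps = 4.)
Quantity falls by |ΔQ| = |310 − 300| = 10.
DWL = ½ · t · |ΔQ| = ½ · 4 · 10 = 20.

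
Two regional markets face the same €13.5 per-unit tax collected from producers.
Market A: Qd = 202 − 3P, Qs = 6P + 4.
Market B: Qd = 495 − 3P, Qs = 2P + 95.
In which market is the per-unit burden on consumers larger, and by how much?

Market A: pre-tax P* = €22, Q* = 136; post-tax Q = 109; per-unit burden on consumers = €9.
Market B: pre-tax P* = €80, Q* = 255; post-tax Q = 238.8; per-unit burden on consumers = €5.4.
Difference: €9 vs €5.4 → market A is larger by €3.6.

Market A, by €3.6.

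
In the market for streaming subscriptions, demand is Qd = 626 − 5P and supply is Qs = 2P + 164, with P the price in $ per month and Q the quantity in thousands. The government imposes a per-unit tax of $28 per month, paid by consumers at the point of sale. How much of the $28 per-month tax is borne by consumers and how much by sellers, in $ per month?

Without the tax, 626 − 5P = 2P + 164 gives 7P = 462, so P* = $66 and Q* = 296.
With the tax collected from consumers, demand (in seller-price terms) shifts: Qd = 626 − 5(P + 28).
New equilibrium: consumers pay $74, sellers receive $46, Q = 256. (Wedge: Pb − Ps = 28.)
Burden on consumers: $8; on sellers: $20. (They sum to $28.)
The less price-elastic side of the market bears the larger share of a per-unit tax.

Consumers bear $8 per month; sellers bear $20 per month.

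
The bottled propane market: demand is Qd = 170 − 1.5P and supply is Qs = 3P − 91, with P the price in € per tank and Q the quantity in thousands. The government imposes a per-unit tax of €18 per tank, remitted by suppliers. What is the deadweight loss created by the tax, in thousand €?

Before the tax: set 170 − 1.5P = 3P − 91 → P* = €58, Q* = 83.
With the tax collected from suppliers, supply shifts: Qs = 3(P − 18) − 91.
New equilibrium: consumers pay €70, suppliers receive €52, Q = 65. (Wedge: Pb − Ps = 18.)
Quantity falls by |ΔQ| = |83 − 65| = 18.
DWL = ½ · t · |ΔQ| = ½ · 18 · 18 = €162.

Deadweight loss = €162 thousand.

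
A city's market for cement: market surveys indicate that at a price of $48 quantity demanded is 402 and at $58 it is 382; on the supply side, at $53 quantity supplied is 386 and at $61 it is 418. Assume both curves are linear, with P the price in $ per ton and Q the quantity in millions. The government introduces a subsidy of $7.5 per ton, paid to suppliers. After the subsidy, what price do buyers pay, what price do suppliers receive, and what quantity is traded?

Buyers pay $49; suppliers receive $56.5; quantity = 400.

Demand slope: (382 − 402)/(58 − 48) = -2, so Qd = 498 − 2P.
Supply slope: (418 − 386)/(61 − 53) = 4, so Qs = 4P + 174.
Before the subsidy: set 498 − 2P = 4P + 174 → P* = $54, Q* = 390.
With a per-unit subsidy paid to suppliers, each receives P + 7.5 per unit sold, so supply becomes Qs = 4(P + 7.5) + 174.
New equilibrium: buyers pay $49, suppliers receive $56.5, Q = 400. (Wedge: Pb − Ps = −7.5.)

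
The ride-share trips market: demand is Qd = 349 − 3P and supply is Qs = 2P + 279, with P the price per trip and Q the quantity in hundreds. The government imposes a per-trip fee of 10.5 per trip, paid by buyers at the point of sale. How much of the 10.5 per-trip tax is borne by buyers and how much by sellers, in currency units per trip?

Before the tax: set 349 − 3P = 2P + 279 → P* = 14, Q* = 307.
With the tax collected from buyers, demand (in seller-price terms) shifts: Qd = 349 − 3(P + 10.5).
Solving gives Q = 294.4 with buyers paying 18.2 and sellers receiving 7.7 (the 10.5 wedge).
Burden on buyers: 4.2; on sellers: 6.3. (They sum to 10.5.)
The less price-elastic side of the market bears the larger share of a per-unit tax.

Buyers bear 4.2 per trip; sellers bear 6.3 per trip.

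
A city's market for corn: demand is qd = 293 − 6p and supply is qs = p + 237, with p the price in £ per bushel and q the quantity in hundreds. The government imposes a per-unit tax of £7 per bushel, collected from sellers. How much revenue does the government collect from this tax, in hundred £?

Before the tax: set 293 − 6p = p + 237 → p* = £8, q* = 245.
With the tax collected from sellers, supply shifts: qs = (p − 7) + 237.
New equilibrium: consumers pay £9, sellers receive £2, q = 239. (Wedge: pb − ps = 7.)
Revenue = t · Q = 7 · 239 = £1673.

Tax revenue = £1673 hundred.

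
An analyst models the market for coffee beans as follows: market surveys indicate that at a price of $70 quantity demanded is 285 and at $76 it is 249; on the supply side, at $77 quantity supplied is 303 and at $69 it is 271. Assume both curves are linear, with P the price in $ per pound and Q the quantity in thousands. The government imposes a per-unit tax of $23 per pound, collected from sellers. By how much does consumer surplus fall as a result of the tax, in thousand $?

Demand slope: (249 − 285)/(76 − 70) = -6, so Qd = 705 − 6P.
Supply slope: (271 − 303)/(69 − 77) = 4, so Qs = 4P − 5.
Without the tax, 705 − 6P = 4P − 5 gives 10P = 710, so P* = $71 and Q* = 279.
With the tax collected from sellers, supply shifts: Qs = 4(P − 23) − 5.
New equilibrium: consumers pay $80.2, sellers receive $57.2, Q = 223.8. (Wedge: Pb − Ps = 23.)
ΔCS is the trapezoid between Q = 223.8 and Q = 279 of height $9.2: ½ · (279 + 223.8) · 9.2 = $2312.88.

Consumer surplus falls by $2312.88 thousand.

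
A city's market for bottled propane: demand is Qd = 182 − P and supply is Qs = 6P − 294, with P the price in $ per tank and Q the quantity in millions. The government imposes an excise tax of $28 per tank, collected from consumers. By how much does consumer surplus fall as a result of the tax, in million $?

Without the tax, 182 − P = 6P − 294 gives 7P = 476, so P* = $68 and Q* = 114.
With the tax collected from consumers, demand (in seller-price terms) shifts: Qd = 182 − (P + 28).
Solving gives Q = 90 with consumers paying $92 and sellers receiving $64 (the $28 wedge).
ΔCS is the trapezoid between Q = 90 and Q = 114 of height $24: ½ · (114 + 90) · 24 = $2448.

Consumer surplus falls by $2448 million.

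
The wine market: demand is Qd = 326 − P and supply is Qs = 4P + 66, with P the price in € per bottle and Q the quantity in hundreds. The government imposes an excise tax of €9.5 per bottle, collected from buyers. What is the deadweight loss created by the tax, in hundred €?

Deadweight loss = €36.1 hundred.

Before the tax: set 326 − P = 4P + 66 → P* = €52, Q* = 274.
With the tax collected from buyers, demand (in seller-price terms) shifts: Qd = 326 − (P + 9.5).
Solving gives Q = 266.4 with buyers paying €59.6 and producers receiving €50.1 (the €9.5 wedge).
Quantity falls by |ΔQ| = |274 − 266.4| = 7.6.
DWL = ½ · t · |ΔQ| = ½ · 9.5 · 7.6 = €36.1.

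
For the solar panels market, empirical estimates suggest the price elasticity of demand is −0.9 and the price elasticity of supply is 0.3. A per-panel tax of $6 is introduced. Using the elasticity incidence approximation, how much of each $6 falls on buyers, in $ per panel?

Incidence ratio: buyers' share ≈ εs / (εs + |εd|) = 0.3 / (0.3 + 0.9) = 0.25.
So buyers bear ≈ 0.25 × $6 = $1.5; producers bear $4.5.

Buyers bear ≈ $1.5 per panel.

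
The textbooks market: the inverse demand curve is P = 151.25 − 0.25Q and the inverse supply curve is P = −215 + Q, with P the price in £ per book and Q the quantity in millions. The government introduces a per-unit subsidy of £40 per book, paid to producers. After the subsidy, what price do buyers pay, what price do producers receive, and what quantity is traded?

Buyers pay £70; producers receive £110; quantity = 325.

Rewrite in direct form: Qd = 605 − 4P and Qs = P + 215.
Without the subsidy, 605 − 4P = P + 215 gives 5P = 390, so P* = £78 and Q* = 293.
With a per-unit subsidy paid to producers, each receives P + 40 per unit sold, so supply becomes Qs = (P + 40) + 215.
Solving gives Q = 325 with buyers paying £70 and producers receiving £110 (the £40 wedge).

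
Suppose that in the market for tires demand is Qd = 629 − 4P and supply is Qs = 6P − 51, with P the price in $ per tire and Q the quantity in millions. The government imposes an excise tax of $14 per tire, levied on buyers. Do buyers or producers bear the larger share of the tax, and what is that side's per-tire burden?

Buyers bear the larger share: $8.4 per tire.

Without the tax, 629 − 4P = 6P − 51 gives 10P = 680, so P* = $68 and Q* = 357.
With the tax collected from buyers, demand (in seller-price terms) shifts: Qd = 629 − 4(P + 14).
Solving gives Q = 323.4 with buyers paying $76.4 and producers receiving $62.4 (the $14 wedge).
Per-tire burden: buyers $8.4, producers $5.6.
Buyers take the larger share because demand is less price-elastic here (demand slope 4 vs supply slope 6).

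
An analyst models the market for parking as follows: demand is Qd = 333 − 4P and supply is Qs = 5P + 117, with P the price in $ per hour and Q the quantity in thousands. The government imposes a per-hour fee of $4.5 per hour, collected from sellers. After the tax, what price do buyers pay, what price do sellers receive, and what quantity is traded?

Buyers pay $26.5; sellers receive $22; quantity = 227.

Without the tax, 333 − 4P = 5P + 117 gives 9P = 216, so P* = $24 and Q* = 237.
With the tax collected from sellers, supply shifts: Qs = 5(P − 4.5) + 117.
Solving gives Q = 227 with buyers paying $26.5 and sellers receiving $22 (the $4.5 wedge).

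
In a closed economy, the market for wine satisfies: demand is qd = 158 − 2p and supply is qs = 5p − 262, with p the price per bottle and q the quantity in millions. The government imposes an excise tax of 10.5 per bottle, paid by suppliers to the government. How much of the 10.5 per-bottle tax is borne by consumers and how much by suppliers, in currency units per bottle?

Before the tax: set 158 − 2p = 5p − 262 → p* = 60, q* = 38.
With the tax collected from suppliers, supply shifts: qs = 5(p − 10.5) − 262.
Solving gives q = 23 with consumers paying 67.5 and suppliers receiving 57 (the 10.5 wedge).
Burden on consumers: 7.5; on suppliers: 3. (They sum to 10.5.)

Consumers bear 7.5 per bottle; suppliers bear 3 per bottle.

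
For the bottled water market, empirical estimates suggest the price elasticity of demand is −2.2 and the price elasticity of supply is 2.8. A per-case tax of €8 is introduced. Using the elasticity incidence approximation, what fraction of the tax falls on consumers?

Incidence ratio: consumers' share ≈ εs / (εs + |εd|) = 2.8 / (2.8 + 2.2) = 0.56.
Supply is the more elastic side, so consumers bear the larger share.

Consumers' share ≈ 0.56.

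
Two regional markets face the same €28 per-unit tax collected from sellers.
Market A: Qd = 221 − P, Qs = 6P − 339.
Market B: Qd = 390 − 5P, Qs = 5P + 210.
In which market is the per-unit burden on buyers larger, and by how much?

Market A, by €10.

Market A: pre-tax P* = €80, Q* = 141; post-tax Q = 117; per-unit burden on buyers = €24.
Market B: pre-tax P* = €18, Q* = 300; post-tax Q = 230; per-unit burden on buyers = €14.
Difference: €24 vs €14 → market A is larger by €10.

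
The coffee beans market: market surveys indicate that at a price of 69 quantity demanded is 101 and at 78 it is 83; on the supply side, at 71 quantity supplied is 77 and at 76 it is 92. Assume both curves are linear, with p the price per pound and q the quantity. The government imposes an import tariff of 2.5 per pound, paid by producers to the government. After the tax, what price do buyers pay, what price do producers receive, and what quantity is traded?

Demand slope: (83 − 101)/(78 − 69) = -2, so qd = 239 − 2p.
Supply slope: (92 − 77)/(76 − 71) = 3, so qs = 3p − 136.
Before the tax: set 239 − 2p = 3p − 136 → p* = 75, q* = 89.
With the tax collected from producers, supply shifts: qs = 3(p − 2.5) − 136.
New equilibrium: buyers pay 76.5, producers receive 74, q = 86. (Wedge: pb − ps = 2.5.)
The less price-elastic side of the market bears the larger share of a per-unit tax.

Buyers pay 76.5; producers receive 74; quantity = 86.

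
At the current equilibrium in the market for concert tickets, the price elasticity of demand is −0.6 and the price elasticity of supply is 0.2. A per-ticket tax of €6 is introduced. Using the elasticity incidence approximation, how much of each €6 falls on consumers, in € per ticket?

Consumers bear ≈ €1.5 per ticket.

Incidence ratio: consumers' share ≈ εs / (εs + |εd|) = 0.2 / (0.2 + 0.6) = 0.25.
So consumers bear ≈ 0.25 × €6 = €1.5; sellers bear €4.5.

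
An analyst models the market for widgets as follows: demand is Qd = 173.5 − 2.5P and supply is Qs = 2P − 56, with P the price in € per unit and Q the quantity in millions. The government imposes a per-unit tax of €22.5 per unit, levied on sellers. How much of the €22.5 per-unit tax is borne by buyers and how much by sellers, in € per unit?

Buyers bear €10 per unit; sellers bear €12.5 per unit.

Before the tax: set 173.5 − 2.5P = 2P − 56 → P* = €51, Q* = 46.
With the tax collected from sellers, supply shifts: Qs = 2(P − 22.5) − 56.
Solving gives Q = 21 with buyers paying €61 and sellers receiving €38.5 (the €22.5 wedge).
Burden on buyers: €10; on sellers: €12.5. (They sum to €22.5.)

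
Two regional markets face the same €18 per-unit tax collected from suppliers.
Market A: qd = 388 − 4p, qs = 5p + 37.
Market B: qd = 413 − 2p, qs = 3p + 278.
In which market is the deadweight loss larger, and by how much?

Market A: pre-tax p* = €39, q* = 232; post-tax q = 192; deadweight loss = €360.
Market B: pre-tax p* = €27, q* = 359; post-tax q = 337.4; deadweight loss = €194.4.
Difference: €360 vs €194.4 → market A is larger by €165.6.

Market A, by €165.6.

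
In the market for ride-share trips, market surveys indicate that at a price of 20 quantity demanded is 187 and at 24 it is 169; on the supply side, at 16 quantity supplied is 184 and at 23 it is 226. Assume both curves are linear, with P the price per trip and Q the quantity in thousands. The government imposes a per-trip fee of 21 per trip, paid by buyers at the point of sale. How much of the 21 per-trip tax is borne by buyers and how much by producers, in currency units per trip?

Buyers bear 12 per trip; producers bear 9 per trip.

Demand slope: (169 − 187)/(24 − 20) = -4.5, so Qd = 277 − 4.5P.
Supply slope: (226 − 184)/(23 − 16) = 6, so Qs = 6P + 88.
Before the tax: set 277 − 4.5P = 6P + 88 → P* = 18, Q* = 196.
With the tax collected from buyers, demand (in seller-price terms) shifts: Qd = 277 − 4.5(P + 21).
Solving gives Q = 142 with buyers paying 30 and producers receiving 9 (the 21 wedge).
Burden on buyers: 12; on producers: 9. (They sum to 21.)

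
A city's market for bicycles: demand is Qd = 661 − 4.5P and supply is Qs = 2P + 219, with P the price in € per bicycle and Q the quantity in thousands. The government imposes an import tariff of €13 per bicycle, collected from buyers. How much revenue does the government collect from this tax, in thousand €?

Tax revenue = €4381 thousand.

Without the tax, 661 − 4.5P = 2P + 219 gives 6.5P = 442, so P* = €68 and Q* = 355.
With the tax collected from buyers, demand (in seller-price terms) shifts: Qd = 661 − 4.5(P + 13).
Solving gives Q = 337 with buyers paying €72 and producers receiving €59 (the €13 wedge).
Revenue = t · Q = 13 · 337 = €4381.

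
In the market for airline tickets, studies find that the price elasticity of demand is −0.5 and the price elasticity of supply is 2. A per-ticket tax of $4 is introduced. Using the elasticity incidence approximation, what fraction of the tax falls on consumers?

Incidence ratio: consumers' share ≈ εs / (εs + |εd|) = 2 / (2 + 0.5) = 0.8.
Supply is the more elastic side, so consumers bear the larger share.

Consumers' share ≈ 0.8.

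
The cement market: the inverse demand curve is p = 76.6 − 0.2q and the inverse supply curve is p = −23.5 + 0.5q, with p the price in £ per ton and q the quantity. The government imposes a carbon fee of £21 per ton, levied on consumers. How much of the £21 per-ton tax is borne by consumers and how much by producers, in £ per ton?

Consumers bear £6 per ton; producers bear £15 per ton.

Inverting to q(p) form: qd = 383 − 5p; qs = 2p + 47.
Without the tax, 383 − 5p = 2p + 47 gives 7p = 336, so p* = £48 and q* = 143.
With the tax collected from consumers, demand (in seller-price terms) shifts: qd = 383 − 5(p + 21).
New equilibrium: consumers pay £54, producers receive £33, q = 113. (Wedge: pb − ps = 21.)
Burden on consumers: £6; on producers: £15. (They sum to £21.)
The less price-elastic side of the market bears the larger share of a per-unit tax.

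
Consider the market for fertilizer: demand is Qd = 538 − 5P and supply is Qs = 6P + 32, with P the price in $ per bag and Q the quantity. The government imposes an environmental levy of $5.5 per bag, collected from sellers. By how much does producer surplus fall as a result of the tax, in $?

Without the tax, 538 − 5P = 6P + 32 gives 11P = 506, so P* = $46 and Q* = 308.
With the tax collected from sellers, supply shifts: Qs = 6(P − 5.5) + 32.
Solving gives Q = 293 with buyers paying $49 and sellers receiving $43.5 (the $5.5 wedge).
ΔPS is the trapezoid between Q = 293 and Q = 308 of height $2.5: ½ · (308 + 293) · 2.5 = $751.25.

Producer surplus falls by $751.25.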